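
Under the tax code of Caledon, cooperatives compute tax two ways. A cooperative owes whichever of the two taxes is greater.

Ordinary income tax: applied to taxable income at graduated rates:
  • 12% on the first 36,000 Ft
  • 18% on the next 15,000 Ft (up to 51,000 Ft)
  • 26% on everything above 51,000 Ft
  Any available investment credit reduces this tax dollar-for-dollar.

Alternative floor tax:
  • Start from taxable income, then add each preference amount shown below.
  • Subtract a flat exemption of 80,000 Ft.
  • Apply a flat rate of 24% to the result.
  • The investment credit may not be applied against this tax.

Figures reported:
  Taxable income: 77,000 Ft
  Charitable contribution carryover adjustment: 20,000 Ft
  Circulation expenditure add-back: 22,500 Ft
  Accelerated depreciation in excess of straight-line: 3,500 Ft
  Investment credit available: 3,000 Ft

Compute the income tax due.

10,780 Ft

Ordinary income tax:
  36,000 Ft × 12% = 4,320 Ft
  15,000 Ft × 18% = 2,700 Ft
  26,000 Ft × 26% = 6,760 Ft
  → 13,780 Ft
  Less investment credit 3,000 Ft → 10,780 Ft

Alternative floor tax:
  Adjusted income: 77,000 Ft + 20,000 Ft + 22,500 Ft + 3,500 Ft = 123,000 Ft
  Less exemption 80,000 Ft → base 43,000 Ft
  43,000 Ft × 24% = 10,320 Ft

10,780 Ft > 10,320 Ft, so the ordinary income tax governs.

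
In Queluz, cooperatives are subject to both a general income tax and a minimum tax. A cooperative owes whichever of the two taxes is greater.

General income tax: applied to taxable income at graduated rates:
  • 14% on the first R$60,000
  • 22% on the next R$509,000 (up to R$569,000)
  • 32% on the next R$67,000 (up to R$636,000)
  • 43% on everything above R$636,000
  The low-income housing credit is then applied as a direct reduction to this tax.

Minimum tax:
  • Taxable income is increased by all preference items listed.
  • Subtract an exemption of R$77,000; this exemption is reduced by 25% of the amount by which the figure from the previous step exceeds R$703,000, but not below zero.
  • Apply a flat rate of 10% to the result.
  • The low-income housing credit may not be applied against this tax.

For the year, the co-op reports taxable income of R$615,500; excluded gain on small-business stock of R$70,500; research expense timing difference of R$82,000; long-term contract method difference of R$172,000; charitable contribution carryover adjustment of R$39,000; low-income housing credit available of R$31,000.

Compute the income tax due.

General income tax:
  R$60,000 × 14% = R$8,400
  R$509,000 × 22% = R$111,980
  R$46,500 × 32% = R$14,880
  → R$135,260
  Less low-income housing credit R$31,000 → R$104,260

Minimum tax:
  Adjusted income: R$615,500 + R$70,500 + R$82,000 + R$172,000 + R$39,000 = R$979,000
  Exemption: R$77,000 − 25% × (R$979,000 − R$703,000) = R$77,000 − R$69,000 = R$8,000
  Base: R$979,000 − R$8,000 = R$971,000
  R$971,000 × 10% = R$97,100

R$104,260 > R$97,100, so the general income tax governs.

R$104,260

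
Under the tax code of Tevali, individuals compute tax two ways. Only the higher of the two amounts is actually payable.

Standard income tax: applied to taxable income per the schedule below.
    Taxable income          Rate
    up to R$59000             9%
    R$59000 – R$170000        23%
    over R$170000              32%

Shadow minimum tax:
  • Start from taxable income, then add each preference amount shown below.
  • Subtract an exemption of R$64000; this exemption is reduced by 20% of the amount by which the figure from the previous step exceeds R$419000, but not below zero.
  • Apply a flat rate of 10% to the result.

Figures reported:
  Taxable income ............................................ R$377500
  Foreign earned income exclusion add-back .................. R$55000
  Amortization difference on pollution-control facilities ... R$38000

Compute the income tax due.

R$97240

Standard income tax:
  R$59000 × 9% = R$5310
  R$111000 × 23% = R$25530
  R$207500 × 32% = R$66400
  → R$97240

Shadow minimum tax:
  Adjusted income: R$377500 + R$55000 + R$38000 = R$470500
  Exemption: R$64000 − 20% × (R$470500 − R$419000) = R$64000 − R$10300 = R$53700
  Base: R$470500 − R$53700 = R$416800
  R$416800 × 10% = R$41680

R$97240 > R$41680, so the standard income tax governs.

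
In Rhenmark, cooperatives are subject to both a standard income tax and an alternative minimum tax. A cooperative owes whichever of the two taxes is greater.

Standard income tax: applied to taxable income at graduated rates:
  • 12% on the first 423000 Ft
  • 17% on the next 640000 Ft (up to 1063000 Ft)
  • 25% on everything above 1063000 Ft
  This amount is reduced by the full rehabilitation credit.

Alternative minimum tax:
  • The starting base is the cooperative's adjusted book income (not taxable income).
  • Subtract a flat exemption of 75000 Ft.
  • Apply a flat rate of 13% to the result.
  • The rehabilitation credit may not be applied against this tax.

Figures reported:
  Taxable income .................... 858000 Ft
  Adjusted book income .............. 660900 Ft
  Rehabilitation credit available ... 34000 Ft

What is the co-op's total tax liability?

90710 Ft

Standard income tax:
  423000 Ft × 12% = 50760 Ft
  435000 Ft × 17% = 73950 Ft
  → 124710 Ft
  Less rehabilitation credit 34000 Ft → 90710 Ft

Alternative minimum tax:
  Base (adjusted book income): 660900 Ft
  Less exemption 75000 Ft → base 585900 Ft
  585900 Ft × 13% = 76167 Ft

90710 Ft > 76167 Ft, so the standard income tax governs.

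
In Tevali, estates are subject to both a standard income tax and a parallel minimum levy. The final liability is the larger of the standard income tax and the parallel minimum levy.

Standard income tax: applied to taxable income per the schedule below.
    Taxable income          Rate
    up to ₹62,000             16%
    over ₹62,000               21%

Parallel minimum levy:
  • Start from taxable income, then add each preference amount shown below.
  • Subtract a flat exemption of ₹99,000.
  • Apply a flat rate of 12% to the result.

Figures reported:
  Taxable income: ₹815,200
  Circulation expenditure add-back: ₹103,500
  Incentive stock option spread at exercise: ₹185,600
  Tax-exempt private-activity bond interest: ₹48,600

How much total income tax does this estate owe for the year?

Standard income tax:
  ₹62,000 × 16% = ₹9,920
  ₹753,200 × 21% = ₹158,172
  → ₹168,092

Parallel minimum levy:
  Adjusted income: ₹815,200 + ₹103,500 + ₹185,600 + ₹48,600 = ₹1,152,900
  Less exemption ₹99,000 → base ₹1,053,900
  ₹1,053,900 × 12% = ₹126,468

₹168,092 > ₹126,468, so the standard income tax governs.

₹168,092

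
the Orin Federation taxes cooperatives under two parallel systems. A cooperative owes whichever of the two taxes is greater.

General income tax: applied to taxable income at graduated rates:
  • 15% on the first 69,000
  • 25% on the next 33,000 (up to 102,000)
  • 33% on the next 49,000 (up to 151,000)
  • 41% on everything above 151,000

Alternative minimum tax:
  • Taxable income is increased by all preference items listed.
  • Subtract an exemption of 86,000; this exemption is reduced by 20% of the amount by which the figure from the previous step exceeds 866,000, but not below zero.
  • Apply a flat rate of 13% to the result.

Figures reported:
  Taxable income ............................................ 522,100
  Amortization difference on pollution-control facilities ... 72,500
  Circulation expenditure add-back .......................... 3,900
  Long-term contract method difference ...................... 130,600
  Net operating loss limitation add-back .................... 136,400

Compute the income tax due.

186,921

Alternative minimum tax:
  Adjusted income: 522,100 + 72,500 + 3,900 + 130,600 + 136,400 = 865,500
  Exemption: 865,500 ≤ 866,000, so full 86,000 applies
  Base: 865,500 − 86,000 = 779,500
  779,500 × 13% = 101,335

General income tax:
  69,000 × 15% = 10,350
  33,000 × 25% = 8,250
  49,000 × 33% = 16,170
  371,100 × 41% = 152,151
  → 186,921

186,921 > 101,335, so the general income tax governs.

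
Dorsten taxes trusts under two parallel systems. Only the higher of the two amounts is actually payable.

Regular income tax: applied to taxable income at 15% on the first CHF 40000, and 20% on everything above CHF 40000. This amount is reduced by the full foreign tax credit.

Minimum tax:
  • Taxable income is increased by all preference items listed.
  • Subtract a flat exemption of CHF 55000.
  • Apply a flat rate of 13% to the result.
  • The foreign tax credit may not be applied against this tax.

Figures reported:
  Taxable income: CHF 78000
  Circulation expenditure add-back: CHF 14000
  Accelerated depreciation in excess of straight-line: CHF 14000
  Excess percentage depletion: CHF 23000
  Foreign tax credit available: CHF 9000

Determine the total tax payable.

Minimum tax:
  Adjusted income: CHF 78000 + CHF 14000 + CHF 14000 + CHF 23000 = CHF 129000
  Less exemption CHF 55000 → base CHF 74000
  CHF 74000 × 13% = CHF 9620

Regular income tax:
  CHF 40000 × 15% = CHF 6000
  CHF 38000 × 20% = CHF 7600
  → CHF 13600
  Less foreign tax credit CHF 9000 → CHF 4600

CHF 9620 > CHF 4600, so the minimum tax is the binding amount.

CHF 9620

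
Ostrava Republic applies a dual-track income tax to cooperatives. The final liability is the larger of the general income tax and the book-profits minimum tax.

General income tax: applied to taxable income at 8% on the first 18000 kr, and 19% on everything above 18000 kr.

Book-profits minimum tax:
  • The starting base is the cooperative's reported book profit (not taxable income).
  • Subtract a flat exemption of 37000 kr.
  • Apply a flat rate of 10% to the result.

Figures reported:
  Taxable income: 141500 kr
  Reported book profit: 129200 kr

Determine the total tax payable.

Book-profits minimum tax:
  Base (reported book profit): 129200 kr
  Less exemption 37000 kr → base 92200 kr
  92200 kr × 10% = 9220 kr

General income tax:
  18000 kr × 8% = 1440 kr
  123500 kr × 19% = 23465 kr
  → 24905 kr

24905 kr > 9220 kr, so the general income tax governs.

24905 kr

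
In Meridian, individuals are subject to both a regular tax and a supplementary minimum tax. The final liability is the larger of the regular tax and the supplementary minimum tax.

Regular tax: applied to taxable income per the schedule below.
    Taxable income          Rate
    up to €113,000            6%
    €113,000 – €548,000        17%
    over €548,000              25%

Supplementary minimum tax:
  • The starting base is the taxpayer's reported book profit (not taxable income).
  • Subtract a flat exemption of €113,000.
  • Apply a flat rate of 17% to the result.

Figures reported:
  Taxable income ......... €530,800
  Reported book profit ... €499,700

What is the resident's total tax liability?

Regular tax:
  €113,000 × 6% = €6,780
  €417,800 × 17% = €71,026
  → €77,806

Supplementary minimum tax:
  Base (reported book profit): €499,700
  Less exemption €113,000 → base €386,700
  €386,700 × 17% = €65,739

€77,806 > €65,739, so the regular tax governs.

€77,806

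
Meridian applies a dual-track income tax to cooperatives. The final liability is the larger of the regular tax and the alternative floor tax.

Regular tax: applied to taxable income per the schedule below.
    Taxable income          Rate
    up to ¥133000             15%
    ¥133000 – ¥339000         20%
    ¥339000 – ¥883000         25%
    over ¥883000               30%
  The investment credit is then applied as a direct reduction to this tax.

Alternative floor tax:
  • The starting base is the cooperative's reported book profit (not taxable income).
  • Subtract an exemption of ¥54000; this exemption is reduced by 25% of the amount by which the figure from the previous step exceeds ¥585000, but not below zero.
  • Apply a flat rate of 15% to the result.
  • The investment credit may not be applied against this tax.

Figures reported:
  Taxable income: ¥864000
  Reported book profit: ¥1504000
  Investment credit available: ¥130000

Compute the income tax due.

¥225600

Alternative floor tax:
  Base (reported book profit): ¥1504000
  Exemption: 25% × (¥1504000 − ¥585000) = ¥229750 ≥ ¥54000, so the exemption is fully phased out
  Base: ¥1504000 − ¥0 = ¥1504000
  ¥1504000 × 15% = ¥225600

Regular tax:
  ¥133000 × 15% = ¥19950
  ¥206000 × 20% = ¥41200
  ¥525000 × 25% = ¥131250
  → ¥192400
  Less investment credit ¥130000 → ¥62400

¥225600 > ¥62400, so the alternative floor tax is the binding amount.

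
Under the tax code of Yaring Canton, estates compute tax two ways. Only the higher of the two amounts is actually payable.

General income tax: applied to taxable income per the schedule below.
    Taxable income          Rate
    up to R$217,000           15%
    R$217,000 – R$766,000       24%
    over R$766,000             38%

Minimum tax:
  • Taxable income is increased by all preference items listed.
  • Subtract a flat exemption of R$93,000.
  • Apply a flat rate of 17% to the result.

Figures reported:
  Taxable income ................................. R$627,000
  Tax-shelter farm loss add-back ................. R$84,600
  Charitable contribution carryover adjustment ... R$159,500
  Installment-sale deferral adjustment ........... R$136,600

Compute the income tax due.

R$155,499

Minimum tax:
  Adjusted income: R$627,000 + R$84,600 + R$159,500 + R$136,600 = R$1,007,700
  Less exemption R$93,000 → base R$914,700
  R$914,700 × 17% = R$155,499

General income tax:
  R$217,000 × 15% = R$32,550
  R$410,000 × 24% = R$98,400
  → R$130,950

R$155,499 > R$130,950, so the minimum tax is the binding amount.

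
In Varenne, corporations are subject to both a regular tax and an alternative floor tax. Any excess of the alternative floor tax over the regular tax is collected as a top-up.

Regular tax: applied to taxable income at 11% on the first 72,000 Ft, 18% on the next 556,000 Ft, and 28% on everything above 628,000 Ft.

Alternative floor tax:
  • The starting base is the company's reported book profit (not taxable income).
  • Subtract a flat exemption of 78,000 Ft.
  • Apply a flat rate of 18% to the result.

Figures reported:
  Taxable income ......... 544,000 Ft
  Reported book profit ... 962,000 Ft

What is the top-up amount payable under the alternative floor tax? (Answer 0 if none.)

Regular tax:
  72,000 Ft × 11% = 7,920 Ft
  472,000 Ft × 18% = 84,960 Ft
  → 92,880 Ft

Alternative floor tax:
  Base (reported book profit): 962,000 Ft
  Less exemption 78,000 Ft → base 884,000 Ft
  884,000 Ft × 18% = 159,120 Ft

Excess of alternative floor tax over regular tax: 159,120 Ft − 92,880 Ft = 66,240 Ft.

66,240 Ft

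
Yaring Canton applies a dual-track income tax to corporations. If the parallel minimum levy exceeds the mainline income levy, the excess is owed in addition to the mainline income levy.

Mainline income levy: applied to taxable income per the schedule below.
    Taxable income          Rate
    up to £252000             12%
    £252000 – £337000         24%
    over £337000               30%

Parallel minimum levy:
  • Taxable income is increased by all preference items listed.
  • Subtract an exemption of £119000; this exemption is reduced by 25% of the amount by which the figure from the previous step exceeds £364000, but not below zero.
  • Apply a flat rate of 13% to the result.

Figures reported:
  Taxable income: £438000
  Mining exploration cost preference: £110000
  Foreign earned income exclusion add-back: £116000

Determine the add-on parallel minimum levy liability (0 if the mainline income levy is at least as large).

Parallel minimum levy:
  Adjusted income: £438000 + £110000 + £116000 = £664000
  Exemption: £119000 − 25% × (£664000 − £364000) = £119000 − £75000 = £44000
  Base: £664000 − £44000 = £620000
  £620000 × 13% = £80600

Mainline income levy:
  £252000 × 12% = £30240
  £85000 × 24% = £20400
  £101000 × 30% = £30300
  → £80940

£80600 ≤ £80940, so no add-on is due.

£0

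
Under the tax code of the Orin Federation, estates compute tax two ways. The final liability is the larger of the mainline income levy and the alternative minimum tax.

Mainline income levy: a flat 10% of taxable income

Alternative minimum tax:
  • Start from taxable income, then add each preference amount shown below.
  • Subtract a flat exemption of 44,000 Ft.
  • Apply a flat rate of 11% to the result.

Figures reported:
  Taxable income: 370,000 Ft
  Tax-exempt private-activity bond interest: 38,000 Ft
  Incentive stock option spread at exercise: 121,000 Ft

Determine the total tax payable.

Alternative minimum tax:
  Adjusted income: 370,000 Ft + 38,000 Ft + 121,000 Ft = 529,000 Ft
  Less exemption 44,000 Ft → base 485,000 Ft
  485,000 Ft × 11% = 53,350 Ft

Mainline income levy:
  370,000 Ft × 10% = 37,000 Ft

53,350 Ft > 37,000 Ft, so the alternative minimum tax is the binding amount.

53,350 Ft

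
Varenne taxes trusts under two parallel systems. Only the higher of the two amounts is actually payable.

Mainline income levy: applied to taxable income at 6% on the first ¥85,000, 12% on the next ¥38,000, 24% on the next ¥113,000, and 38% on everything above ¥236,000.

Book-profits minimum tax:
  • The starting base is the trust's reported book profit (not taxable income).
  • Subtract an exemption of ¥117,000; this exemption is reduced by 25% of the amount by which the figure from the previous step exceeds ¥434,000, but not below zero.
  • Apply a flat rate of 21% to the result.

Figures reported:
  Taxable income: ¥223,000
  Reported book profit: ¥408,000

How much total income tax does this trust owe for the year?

Book-profits minimum tax:
  Base (reported book profit): ¥408,000
  Exemption: ¥408,000 ≤ ¥434,000, so full ¥117,000 applies
  Base: ¥408,000 − ¥117,000 = ¥291,000
  ¥291,000 × 21% = ¥61,110

Mainline income levy:
  ¥85,000 × 6% = ¥5,100
  ¥38,000 × 12% = ¥4,560
  ¥100,000 × 24% = ¥24,000
  → ¥33,660

¥61,110 > ¥33,660, so the book-profits minimum tax is the binding amount.

¥61,110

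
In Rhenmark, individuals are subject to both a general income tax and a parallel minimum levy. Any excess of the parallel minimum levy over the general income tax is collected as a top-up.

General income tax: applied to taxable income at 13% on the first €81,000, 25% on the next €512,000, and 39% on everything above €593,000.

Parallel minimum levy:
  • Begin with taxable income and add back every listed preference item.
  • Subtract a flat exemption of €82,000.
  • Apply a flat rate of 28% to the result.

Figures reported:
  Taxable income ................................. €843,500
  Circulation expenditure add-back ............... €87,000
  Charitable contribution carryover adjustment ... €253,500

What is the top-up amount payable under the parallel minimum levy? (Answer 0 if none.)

€72,335

General income tax:
  €81,000 × 13% = €10,530
  €512,000 × 25% = €128,000
  €250,500 × 39% = €97,695
  → €236,225

Parallel minimum levy:
  Adjusted income: €843,500 + €87,000 + €253,500 = €1,184,000
  Less exemption €82,000 → base €1,102,000
  €1,102,000 × 28% = €308,560

Excess of parallel minimum levy over general income tax: €308,560 − €236,225 = €72,335.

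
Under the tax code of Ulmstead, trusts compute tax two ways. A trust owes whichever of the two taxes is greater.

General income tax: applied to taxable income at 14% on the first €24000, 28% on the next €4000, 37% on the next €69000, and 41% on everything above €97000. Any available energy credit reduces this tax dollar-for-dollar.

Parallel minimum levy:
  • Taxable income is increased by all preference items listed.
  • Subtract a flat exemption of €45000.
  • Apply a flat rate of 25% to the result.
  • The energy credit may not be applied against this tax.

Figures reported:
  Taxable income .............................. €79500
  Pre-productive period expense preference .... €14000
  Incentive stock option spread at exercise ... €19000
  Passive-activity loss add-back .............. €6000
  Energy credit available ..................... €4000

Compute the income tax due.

Parallel minimum levy:
  Adjusted income: €79500 + €14000 + €19000 + €6000 = €118500
  Less exemption €45000 → base €73500
  €73500 × 25% = €18375

General income tax:
  €24000 × 14% = €3360
  €4000 × 28% = €1120
  €51500 × 37% = €19055
  → €23535
  Less energy credit €4000 → €19535

€19535 > €18375, so the general income tax governs.

€19535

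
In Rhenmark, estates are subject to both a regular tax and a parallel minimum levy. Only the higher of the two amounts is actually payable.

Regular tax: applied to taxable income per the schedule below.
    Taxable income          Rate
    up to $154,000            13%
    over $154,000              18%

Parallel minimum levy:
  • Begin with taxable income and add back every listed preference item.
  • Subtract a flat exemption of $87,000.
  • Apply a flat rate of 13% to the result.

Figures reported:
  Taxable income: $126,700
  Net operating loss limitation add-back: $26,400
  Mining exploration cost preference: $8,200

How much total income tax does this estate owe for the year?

Parallel minimum levy:
  Adjusted income: $126,700 + $26,400 + $8,200 = $161,300
  Less exemption $87,000 → base $74,300
  $74,300 × 13% = $9,659

Regular tax:
  $126,700 × 13% = $16,471

$16,471 > $9,659, so the regular tax governs.

$16,471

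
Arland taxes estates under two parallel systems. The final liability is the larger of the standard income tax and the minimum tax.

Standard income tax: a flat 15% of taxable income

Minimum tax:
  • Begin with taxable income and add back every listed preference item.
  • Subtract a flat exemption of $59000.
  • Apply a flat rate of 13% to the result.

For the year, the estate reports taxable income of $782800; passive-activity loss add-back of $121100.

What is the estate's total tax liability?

$117420

Standard income tax:
  $782800 × 15% = $117420

Minimum tax:
  Adjusted income: $782800 + $121100 = $903900
  Less exemption $59000 → base $844900
  $844900 × 13% = $109837

$117420 > $109837, so the standard income tax governs.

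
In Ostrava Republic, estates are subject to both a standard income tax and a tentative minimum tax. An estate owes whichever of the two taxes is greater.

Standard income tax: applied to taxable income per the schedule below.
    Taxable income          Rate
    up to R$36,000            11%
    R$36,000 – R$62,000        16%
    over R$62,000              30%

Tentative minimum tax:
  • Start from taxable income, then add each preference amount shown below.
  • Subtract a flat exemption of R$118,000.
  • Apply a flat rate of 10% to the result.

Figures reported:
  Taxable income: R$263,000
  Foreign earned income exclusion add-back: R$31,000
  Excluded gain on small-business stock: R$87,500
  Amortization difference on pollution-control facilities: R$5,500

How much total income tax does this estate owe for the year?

R$68,420

Standard income tax:
  R$36,000 × 11% = R$3,960
  R$26,000 × 16% = R$4,160
  R$201,000 × 30% = R$60,300
  → R$68,420

Tentative minimum tax:
  Adjusted income: R$263,000 + R$31,000 + R$87,500 + R$5,500 = R$387,000
  Less exemption R$118,000 → base R$269,000
  R$269,000 × 10% = R$26,900

R$68,420 > R$26,900, so the standard income tax governs.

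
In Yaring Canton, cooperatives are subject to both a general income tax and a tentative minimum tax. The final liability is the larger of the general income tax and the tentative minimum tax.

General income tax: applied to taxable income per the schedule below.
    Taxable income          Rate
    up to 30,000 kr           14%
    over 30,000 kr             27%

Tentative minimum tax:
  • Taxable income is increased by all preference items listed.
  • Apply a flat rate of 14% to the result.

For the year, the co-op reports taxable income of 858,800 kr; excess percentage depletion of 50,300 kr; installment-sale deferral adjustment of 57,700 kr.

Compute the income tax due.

General income tax:
  30,000 kr × 14% = 4,200 kr
  828,800 kr × 27% = 223,776 kr
  → 227,976 kr

Tentative minimum tax:
  Adjusted income: 858,800 kr + 50,300 kr + 57,700 kr = 966,800 kr
  966,800 kr × 14% = 135,352 kr

227,976 kr > 135,352 kr, so the general income tax governs.

227,976 kr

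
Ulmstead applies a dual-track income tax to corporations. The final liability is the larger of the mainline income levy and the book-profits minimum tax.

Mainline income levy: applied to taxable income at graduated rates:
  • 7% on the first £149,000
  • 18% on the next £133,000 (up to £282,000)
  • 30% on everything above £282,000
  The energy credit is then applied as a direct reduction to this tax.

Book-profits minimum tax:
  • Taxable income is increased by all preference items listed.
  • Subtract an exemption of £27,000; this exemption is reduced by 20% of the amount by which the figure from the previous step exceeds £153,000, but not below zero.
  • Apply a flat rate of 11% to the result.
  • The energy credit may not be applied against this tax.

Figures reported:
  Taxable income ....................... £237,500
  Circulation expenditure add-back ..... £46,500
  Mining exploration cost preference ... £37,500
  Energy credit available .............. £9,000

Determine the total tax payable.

£35,365

Book-profits minimum tax:
  Adjusted income: £237,500 + £46,500 + £37,500 = £321,500
  Exemption: 20% × (£321,500 − £153,000) = £33,700 ≥ £27,000, so the exemption is fully phased out
  Base: £321,500 − £0 = £321,500
  £321,500 × 11% = £35,365

Mainline income levy:
  £149,000 × 7% = £10,430
  £88,500 × 18% = £15,930
  → £26,360
  Less energy credit £9,000 → £17,360

£35,365 > £17,360, so the book-profits minimum tax is the binding amount.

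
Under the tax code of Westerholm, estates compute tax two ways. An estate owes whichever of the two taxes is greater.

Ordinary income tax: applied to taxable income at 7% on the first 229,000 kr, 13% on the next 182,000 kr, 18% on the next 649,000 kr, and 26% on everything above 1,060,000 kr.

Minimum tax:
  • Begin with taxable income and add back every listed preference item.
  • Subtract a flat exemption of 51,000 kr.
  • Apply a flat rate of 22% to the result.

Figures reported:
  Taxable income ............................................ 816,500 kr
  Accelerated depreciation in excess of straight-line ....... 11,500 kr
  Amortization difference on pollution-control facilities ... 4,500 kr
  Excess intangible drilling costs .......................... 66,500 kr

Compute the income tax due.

Ordinary income tax:
  229,000 kr × 7% = 16,030 kr
  182,000 kr × 13% = 23,660 kr
  405,500 kr × 18% = 72,990 kr
  → 112,680 kr

Minimum tax:
  Adjusted income: 816,500 kr + 11,500 kr + 4,500 kr + 66,500 kr = 899,000 kr
  Less exemption 51,000 kr → base 848,000 kr
  848,000 kr × 22% = 186,560 kr

186,560 kr > 112,680 kr, so the minimum tax is the binding amount.

186,560 kr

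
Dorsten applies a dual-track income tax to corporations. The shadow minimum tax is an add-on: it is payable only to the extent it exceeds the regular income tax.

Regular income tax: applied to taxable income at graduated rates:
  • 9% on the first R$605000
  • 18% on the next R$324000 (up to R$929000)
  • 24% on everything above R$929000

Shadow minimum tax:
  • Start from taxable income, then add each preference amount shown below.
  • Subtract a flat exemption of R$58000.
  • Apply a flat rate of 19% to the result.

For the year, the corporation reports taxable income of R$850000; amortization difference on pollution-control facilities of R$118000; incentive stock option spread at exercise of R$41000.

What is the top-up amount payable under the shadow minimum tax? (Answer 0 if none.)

Shadow minimum tax:
  Adjusted income: R$850000 + R$118000 + R$41000 = R$1009000
  Less exemption R$58000 → base R$951000
  R$951000 × 19% = R$180690

Regular income tax:
  R$605000 × 9% = R$54450
  R$245000 × 18% = R$44100
  → R$98550

Excess of shadow minimum tax over regular income tax: R$180690 − R$98550 = R$82140.

R$82140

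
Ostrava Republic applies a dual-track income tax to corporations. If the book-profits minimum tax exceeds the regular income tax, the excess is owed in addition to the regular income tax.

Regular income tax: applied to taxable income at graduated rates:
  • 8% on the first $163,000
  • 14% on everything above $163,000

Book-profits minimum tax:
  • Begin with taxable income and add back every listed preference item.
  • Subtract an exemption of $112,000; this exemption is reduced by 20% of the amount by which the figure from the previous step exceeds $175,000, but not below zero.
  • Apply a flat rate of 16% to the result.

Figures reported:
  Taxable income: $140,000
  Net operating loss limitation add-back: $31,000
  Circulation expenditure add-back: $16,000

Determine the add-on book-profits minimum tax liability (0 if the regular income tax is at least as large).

$1,184

Book-profits minimum tax:
  Adjusted income: $140,000 + $31,000 + $16,000 = $187,000
  Exemption: $112,000 − 20% × ($187,000 − $175,000) = $112,000 − $2,400 = $109,600
  Base: $187,000 − $109,600 = $77,400
  $77,400 × 16% = $12,384

Regular income tax:
  $140,000 × 8% = $11,200

Excess of book-profits minimum tax over regular income tax: $12,384 − $11,200 = $1,184.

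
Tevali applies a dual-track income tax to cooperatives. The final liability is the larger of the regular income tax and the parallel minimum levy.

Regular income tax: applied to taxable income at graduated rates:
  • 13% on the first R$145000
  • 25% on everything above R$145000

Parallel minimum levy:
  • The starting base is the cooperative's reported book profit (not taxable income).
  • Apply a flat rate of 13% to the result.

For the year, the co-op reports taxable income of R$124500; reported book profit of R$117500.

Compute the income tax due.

R$16185

Regular income tax:
  R$124500 × 13% = R$16185

Parallel minimum levy:
  Base (reported book profit): R$117500
  R$117500 × 13% = R$15275

R$16185 > R$15275, so the regular income tax governs.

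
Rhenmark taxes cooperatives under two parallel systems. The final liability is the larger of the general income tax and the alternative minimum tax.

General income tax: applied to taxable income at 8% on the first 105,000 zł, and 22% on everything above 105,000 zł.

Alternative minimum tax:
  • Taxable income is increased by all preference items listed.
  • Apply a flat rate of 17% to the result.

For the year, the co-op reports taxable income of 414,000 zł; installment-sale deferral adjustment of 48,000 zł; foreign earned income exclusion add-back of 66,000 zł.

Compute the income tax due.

89,760 zł

Alternative minimum tax:
  Adjusted income: 414,000 zł + 48,000 zł + 66,000 zł = 528,000 zł
  528,000 zł × 17% = 89,760 zł

General income tax:
  105,000 zł × 8% = 8,400 zł
  309,000 zł × 22% = 67,980 zł
  → 76,380 zł

89,760 zł > 76,380 zł, so the alternative minimum tax is the binding amount.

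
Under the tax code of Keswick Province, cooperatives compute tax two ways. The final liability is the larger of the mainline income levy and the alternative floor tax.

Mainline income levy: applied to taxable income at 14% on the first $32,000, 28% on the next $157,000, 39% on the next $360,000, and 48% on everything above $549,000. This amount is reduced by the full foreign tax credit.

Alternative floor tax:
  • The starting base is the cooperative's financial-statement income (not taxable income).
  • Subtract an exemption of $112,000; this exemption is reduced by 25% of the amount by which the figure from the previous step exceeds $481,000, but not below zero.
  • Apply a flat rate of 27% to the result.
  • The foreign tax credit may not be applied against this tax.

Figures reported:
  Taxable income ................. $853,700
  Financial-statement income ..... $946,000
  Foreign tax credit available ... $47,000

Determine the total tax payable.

Mainline income levy:
  $32,000 × 14% = $4,480
  $157,000 × 28% = $43,960
  $360,000 × 39% = $140,400
  $304,700 × 48% = $146,256
  → $335,096
  Less foreign tax credit $47,000 → $288,096

Alternative floor tax:
  Base (financial-statement income): $946,000
  Exemption: 25% × ($946,000 − $481,000) = $116,250 ≥ $112,000, so the exemption is fully phased out
  Base: $946,000 − $0 = $946,000
  $946,000 × 27% = $255,420

$288,096 > $255,420, so the mainline income levy governs.

$288,096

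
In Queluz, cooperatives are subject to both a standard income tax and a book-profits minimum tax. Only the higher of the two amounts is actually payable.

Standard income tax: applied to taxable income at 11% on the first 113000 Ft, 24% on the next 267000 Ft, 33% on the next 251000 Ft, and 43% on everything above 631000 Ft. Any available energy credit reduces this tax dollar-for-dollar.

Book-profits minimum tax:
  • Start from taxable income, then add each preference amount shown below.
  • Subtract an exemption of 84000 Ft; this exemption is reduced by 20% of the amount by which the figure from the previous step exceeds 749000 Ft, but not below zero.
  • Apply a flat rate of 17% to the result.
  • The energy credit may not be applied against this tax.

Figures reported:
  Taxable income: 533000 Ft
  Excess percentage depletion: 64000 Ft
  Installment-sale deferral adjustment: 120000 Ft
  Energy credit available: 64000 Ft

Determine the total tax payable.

Standard income tax:
  113000 Ft × 11% = 12430 Ft
  267000 Ft × 24% = 64080 Ft
  153000 Ft × 33% = 50490 Ft
  → 127000 Ft
  Less energy credit 64000 Ft → 63000 Ft

Book-profits minimum tax:
  Adjusted income: 533000 Ft + 64000 Ft + 120000 Ft = 717000 Ft
  Exemption: 717000 Ft ≤ 749000 Ft, so full 84000 Ft applies
  Base: 717000 Ft − 84000 Ft = 633000 Ft
  633000 Ft × 17% = 107610 Ft

107610 Ft > 63000 Ft, so the book-profits minimum tax is the binding amount.

107610 Ft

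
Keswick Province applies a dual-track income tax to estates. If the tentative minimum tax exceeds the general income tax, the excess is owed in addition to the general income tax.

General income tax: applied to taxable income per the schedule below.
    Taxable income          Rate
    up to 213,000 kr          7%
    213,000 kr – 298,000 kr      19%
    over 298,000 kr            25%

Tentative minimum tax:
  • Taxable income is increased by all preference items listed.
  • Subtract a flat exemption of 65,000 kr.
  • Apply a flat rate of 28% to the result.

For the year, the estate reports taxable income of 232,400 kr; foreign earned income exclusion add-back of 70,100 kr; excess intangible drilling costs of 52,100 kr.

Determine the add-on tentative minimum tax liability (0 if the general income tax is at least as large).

General income tax:
  213,000 kr × 7% = 14,910 kr
  19,400 kr × 19% = 3,686 kr
  → 18,596 kr

Tentative minimum tax:
  Adjusted income: 232,400 kr + 70,100 kr + 52,100 kr = 354,600 kr
  Less exemption 65,000 kr → base 289,600 kr
  289,600 kr × 28% = 81,088 kr

Excess of tentative minimum tax over general income tax: 81,088 kr − 18,596 kr = 62,492 kr.

62,492 kr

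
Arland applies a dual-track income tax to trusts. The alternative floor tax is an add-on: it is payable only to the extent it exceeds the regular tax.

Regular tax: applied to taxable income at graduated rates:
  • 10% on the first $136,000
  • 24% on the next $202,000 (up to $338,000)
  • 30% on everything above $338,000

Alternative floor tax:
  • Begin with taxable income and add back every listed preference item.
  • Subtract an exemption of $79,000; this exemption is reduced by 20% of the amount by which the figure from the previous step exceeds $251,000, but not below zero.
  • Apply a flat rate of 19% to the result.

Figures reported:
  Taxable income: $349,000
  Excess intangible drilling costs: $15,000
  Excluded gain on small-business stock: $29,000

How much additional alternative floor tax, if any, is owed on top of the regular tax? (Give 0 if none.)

Alternative floor tax:
  Adjusted income: $349,000 + $15,000 + $29,000 = $393,000
  Exemption: $79,000 − 20% × ($393,000 − $251,000) = $79,000 − $28,400 = $50,600
  Base: $393,000 − $50,600 = $342,400
  $342,400 × 19% = $65,056

Regular tax:
  $136,000 × 10% = $13,600
  $202,000 × 24% = $48,480
  $11,000 × 30% = $3,300
  → $65,380

$65,056 ≤ $65,380, so no add-on is due.

$0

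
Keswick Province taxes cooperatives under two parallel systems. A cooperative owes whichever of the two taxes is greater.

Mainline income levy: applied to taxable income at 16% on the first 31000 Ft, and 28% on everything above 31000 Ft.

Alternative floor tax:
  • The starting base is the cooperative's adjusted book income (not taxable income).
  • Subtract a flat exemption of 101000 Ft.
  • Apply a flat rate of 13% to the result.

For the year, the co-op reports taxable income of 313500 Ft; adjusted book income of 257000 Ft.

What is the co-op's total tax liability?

84060 Ft

Alternative floor tax:
  Base (adjusted book income): 257000 Ft
  Less exemption 101000 Ft → base 156000 Ft
  156000 Ft × 13% = 20280 Ft

Mainline income levy:
  31000 Ft × 16% = 4960 Ft
  282500 Ft × 28% = 79100 Ft
  → 84060 Ft

84060 Ft > 20280 Ft, so the mainline income levy governs.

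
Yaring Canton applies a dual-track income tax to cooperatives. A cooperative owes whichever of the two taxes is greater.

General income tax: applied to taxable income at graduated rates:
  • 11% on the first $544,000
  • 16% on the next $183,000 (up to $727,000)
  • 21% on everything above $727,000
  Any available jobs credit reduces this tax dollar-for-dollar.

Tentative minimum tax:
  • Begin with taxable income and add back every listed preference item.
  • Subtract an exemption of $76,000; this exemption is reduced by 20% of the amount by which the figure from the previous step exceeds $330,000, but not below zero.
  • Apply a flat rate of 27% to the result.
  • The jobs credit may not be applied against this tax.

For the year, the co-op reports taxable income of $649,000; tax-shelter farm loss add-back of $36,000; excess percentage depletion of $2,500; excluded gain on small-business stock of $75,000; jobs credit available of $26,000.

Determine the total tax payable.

$205,875

Tentative minimum tax:
  Adjusted income: $649,000 + $36,000 + $2,500 + $75,000 = $762,500
  Exemption: 20% × ($762,500 − $330,000) = $86,500 ≥ $76,000, so the exemption is fully phased out
  Base: $762,500 − $0 = $762,500
  $762,500 × 27% = $205,875

General income tax:
  $544,000 × 11% = $59,840
  $105,000 × 16% = $16,800
  → $76,640
  Less jobs credit $26,000 → $50,640

$205,875 > $50,640, so the tentative minimum tax is the binding amount.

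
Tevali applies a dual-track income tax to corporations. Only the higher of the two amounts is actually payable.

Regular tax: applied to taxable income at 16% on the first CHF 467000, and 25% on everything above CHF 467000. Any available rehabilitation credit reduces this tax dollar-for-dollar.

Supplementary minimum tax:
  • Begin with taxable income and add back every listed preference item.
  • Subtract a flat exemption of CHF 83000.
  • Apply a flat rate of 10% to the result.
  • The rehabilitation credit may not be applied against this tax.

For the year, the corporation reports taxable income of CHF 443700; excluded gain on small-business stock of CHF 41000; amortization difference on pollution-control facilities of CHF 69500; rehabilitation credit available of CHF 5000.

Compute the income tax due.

Regular tax:
  CHF 443700 × 16% = CHF 70992
  Less rehabilitation credit CHF 5000 → CHF 65992

Supplementary minimum tax:
  Adjusted income: CHF 443700 + CHF 41000 + CHF 69500 = CHF 554200
  Less exemption CHF 83000 → base CHF 471200
  CHF 471200 × 10% = CHF 47120

CHF 65992 > CHF 47120, so the regular tax governs.

CHF 65992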